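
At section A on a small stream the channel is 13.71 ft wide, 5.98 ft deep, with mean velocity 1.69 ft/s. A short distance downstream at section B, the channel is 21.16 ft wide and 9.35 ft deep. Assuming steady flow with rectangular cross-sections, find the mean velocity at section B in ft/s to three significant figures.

Q = A₁V₁ = (13.71×5.98) × 1.69 = 138.6 ft³/s
A₂ = 21.16 × 9.35 = 197.8 ft²
V₂ = Q/A₂ = 138.6/197.8 = 0.7003 ft/s

0.700 ft/s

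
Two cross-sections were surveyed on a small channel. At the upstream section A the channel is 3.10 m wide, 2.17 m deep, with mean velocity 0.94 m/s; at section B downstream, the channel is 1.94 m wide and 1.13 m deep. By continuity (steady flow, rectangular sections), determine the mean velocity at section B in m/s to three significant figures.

Q = A₁V₁ = (3.10×2.17) × 0.94 = 6.323 m³/s
A₂ = 1.94 × 1.13 = 2.192 m²
V₂ = Q/A₂ = 6.323/2.192 = 2.884 m/s

2.88 m/s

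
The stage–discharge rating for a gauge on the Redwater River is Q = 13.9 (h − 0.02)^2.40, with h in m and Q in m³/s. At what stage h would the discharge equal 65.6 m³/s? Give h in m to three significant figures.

1.93 m

h − h₀ = (Q/C)^(1/b) = (65.6/13.9)^(1/2.40) = 1.909 m
h = 0.02 + 1.909 = 1.929 m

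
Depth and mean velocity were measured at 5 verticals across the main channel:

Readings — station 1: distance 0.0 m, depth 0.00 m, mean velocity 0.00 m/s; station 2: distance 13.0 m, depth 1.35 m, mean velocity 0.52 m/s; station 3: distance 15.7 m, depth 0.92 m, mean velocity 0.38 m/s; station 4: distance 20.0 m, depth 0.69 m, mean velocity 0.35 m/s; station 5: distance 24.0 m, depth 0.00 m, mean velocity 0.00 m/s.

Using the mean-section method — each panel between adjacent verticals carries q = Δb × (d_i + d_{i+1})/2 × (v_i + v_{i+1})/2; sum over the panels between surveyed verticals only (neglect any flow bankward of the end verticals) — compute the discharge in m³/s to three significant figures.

Panel 1-2: Δb = 13 m, d̄ = (0.00+1.35)/2 = 0.675, v̄ = (0.00+0.52)/2 = 0.26 → q = 13×0.675×0.26 = 2.282 m³/s
Panel 2-3: Δb = 2.7 m, d̄ = (1.35+0.92)/2 = 1.135, v̄ = (0.52+0.38)/2 = 0.45 → q = 2.7×1.135×0.45 = 1.379 m³/s
Panel 3-4: Δb = 4.3 m, d̄ = (0.92+0.69)/2 = 0.805, v̄ = (0.38+0.35)/2 = 0.365 → q = 4.3×0.805×0.365 = 1.263 m³/s
Panel 4-5: Δb = 4 m, d̄ = (0.69+0.00)/2 = 0.345, v̄ = (0.35+0.00)/2 = 0.175 → q = 4×0.345×0.175 = 0.2415 m³/s
Q = Σ q = 5.165 m³/s

5.17 m³/s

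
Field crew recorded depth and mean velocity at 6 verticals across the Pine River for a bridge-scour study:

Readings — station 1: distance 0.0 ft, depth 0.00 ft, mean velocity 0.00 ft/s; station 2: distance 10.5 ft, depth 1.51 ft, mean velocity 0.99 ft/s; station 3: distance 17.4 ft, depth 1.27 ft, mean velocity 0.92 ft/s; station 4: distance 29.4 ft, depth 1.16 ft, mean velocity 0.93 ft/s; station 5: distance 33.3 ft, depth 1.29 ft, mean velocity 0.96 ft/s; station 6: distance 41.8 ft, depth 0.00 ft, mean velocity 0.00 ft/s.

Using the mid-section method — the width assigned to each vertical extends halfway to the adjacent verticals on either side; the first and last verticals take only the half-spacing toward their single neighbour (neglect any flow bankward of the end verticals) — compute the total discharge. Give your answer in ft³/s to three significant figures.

40.3 ft³/s

w_2 = (17.4 − 0.0)/2 = 8.7 ft; q_2 = 0.99 × 1.51 × 8.7 = 13.01 ft³/s
w_3 = (29.4 − 10.5)/2 = 9.45 ft; q_3 = 0.92 × 1.27 × 9.45 = 11.04 ft³/s
w_4 = (33.3 − 17.4)/2 = 7.95 ft; q_4 = 0.93 × 1.16 × 7.95 = 8.576 ft³/s
w_5 = (41.8 − 29.4)/2 = 6.2 ft; q_5 = 0.96 × 1.29 × 6.2 = 7.678 ft³/s
Stations 1, 6 contribute zero (depth or velocity is 0).
Q = Σ qᵢ = 40.30 ft³/s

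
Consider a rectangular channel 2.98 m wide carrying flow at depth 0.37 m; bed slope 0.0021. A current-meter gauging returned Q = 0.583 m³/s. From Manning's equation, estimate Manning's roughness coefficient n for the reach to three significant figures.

A = b·y = 2.98 × 0.37 = 1.103 m²
P = b + 2y = 2.98 + 2×0.37 = 3.720 m
R = A/P = 1.103/3.720 = 0.2964 m
n = (1/Q)·A·R^(2/3)·S^(1/2) = (1/0.583) × 1.103 × 0.4445 × 0.04583 = 0.03853

0.0385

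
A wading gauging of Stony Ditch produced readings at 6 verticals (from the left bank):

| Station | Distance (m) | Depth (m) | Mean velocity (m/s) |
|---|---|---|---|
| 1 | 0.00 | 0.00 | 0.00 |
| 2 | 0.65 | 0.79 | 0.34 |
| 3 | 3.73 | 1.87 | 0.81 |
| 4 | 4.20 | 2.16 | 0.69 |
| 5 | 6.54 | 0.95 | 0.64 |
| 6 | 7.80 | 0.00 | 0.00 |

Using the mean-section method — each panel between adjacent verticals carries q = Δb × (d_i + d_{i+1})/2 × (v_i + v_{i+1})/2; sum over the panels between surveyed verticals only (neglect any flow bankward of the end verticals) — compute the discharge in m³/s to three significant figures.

Panel 1-2: Δb = 0.65 m, d̄ = (0.00+0.79)/2 = 0.395, v̄ = (0.00+0.34)/2 = 0.17 → q = 0.65×0.395×0.17 = 0.04365 m³/s
Panel 2-3: Δb = 3.08 m, d̄ = (0.79+1.87)/2 = 1.33, v̄ = (0.34+0.81)/2 = 0.575 → q = 3.08×1.33×0.575 = 2.355 m³/s
Panel 3-4: Δb = 0.47 m, d̄ = (1.87+2.16)/2 = 2.015, v̄ = (0.81+0.69)/2 = 0.75 → q = 0.47×2.015×0.75 = 0.7103 m³/s
Panel 4-5: Δb = 2.34 m, d̄ = (2.16+0.95)/2 = 1.555, v̄ = (0.69+0.64)/2 = 0.665 → q = 2.34×1.555×0.665 = 2.420 m³/s
Panel 5-6: Δb = 1.26 m, d̄ = (0.95+0.00)/2 = 0.475, v̄ = (0.64+0.00)/2 = 0.32 → q = 1.26×0.475×0.32 = 0.1915 m³/s
Q = Σ q = 5.721 m³/s

5.72 m³/s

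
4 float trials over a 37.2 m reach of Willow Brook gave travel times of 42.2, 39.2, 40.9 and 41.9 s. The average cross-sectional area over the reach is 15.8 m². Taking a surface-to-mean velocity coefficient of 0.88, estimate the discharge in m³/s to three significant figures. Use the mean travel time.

t̄ = (42.2 + 39.2 + 40.9 + 41.9) / 4 = 41.05 s
v_surface = L / t̄ = 37.2 / 41.05 = 0.9062 m/s
v_mean = 0.88 × 0.9062 = 0.7975 m/s
Q = A × v_mean = 15.8 × 0.7975 = 12.60 m³/s

12.6 m³/s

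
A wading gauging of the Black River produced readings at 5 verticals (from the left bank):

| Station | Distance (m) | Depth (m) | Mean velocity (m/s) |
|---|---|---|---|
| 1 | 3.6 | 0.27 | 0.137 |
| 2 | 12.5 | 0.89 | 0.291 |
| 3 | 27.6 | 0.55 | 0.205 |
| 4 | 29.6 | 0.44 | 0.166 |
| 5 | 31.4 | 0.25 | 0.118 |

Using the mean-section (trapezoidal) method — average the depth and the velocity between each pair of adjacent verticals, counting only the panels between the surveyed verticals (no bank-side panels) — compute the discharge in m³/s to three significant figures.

Panel 1-2: Δb = 8.9 m, d̄ = (0.27+0.89)/2 = 0.58, v̄ = (0.137+0.291)/2 = 0.214 → q = 8.9×0.58×0.214 = 1.105 m³/s
Panel 2-3: Δb = 15.1 m, d̄ = (0.89+0.55)/2 = 0.72, v̄ = (0.291+0.205)/2 = 0.248 → q = 15.1×0.72×0.248 = 2.696 m³/s
Panel 3-4: Δb = 2 m, d̄ = (0.55+0.44)/2 = 0.495, v̄ = (0.205+0.166)/2 = 0.1855 → q = 2×0.495×0.1855 = 0.1836 m³/s
Panel 4-5: Δb = 1.8 m, d̄ = (0.44+0.25)/2 = 0.345, v̄ = (0.166+0.118)/2 = 0.142 → q = 1.8×0.345×0.142 = 0.08818 m³/s
Q = Σ q = 4.073 m³/s

4.07 m³/s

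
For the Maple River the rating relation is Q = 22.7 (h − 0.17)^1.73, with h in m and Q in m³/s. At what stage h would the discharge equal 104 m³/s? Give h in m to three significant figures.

2.58 m

h − h₀ = (Q/C)^(1/b) = (104/22.7)^(1/1.73) = 2.410 m
h = 0.17 + 2.410 = 2.580 m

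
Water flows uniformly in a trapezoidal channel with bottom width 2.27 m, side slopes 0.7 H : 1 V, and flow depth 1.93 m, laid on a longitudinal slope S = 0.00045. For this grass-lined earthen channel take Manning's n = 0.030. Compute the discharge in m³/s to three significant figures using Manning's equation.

4.94 m³/s

A = (b + z·y)·y = (2.27 + 0.7×1.93)×1.93 = 6.989 m²
P = b + 2y√(1+z²) = 2.27 + 2×1.93×√(1+0.7²) = 6.982 m
R = A/P = 6.989/6.982 = 1.001 m
Q = (1/n)·A·R^(2/3)·S^(1/2) = (1/0.030) × 6.989 × 1.001^(2/3) × 0.00045^(1/2) = 4.945 m³/s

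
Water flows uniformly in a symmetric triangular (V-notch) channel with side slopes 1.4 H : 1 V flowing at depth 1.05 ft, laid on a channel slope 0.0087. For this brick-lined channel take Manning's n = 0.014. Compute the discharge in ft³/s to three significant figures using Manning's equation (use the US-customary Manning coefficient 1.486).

8.67 ft³/s

A = z·y² = 1.4×1.05² = 1.544 ft²
P = 2y√(1+z²) = 2×1.05×√(1+1.4²) = 3.613 ft
R = A/P = 1.544/3.613 = 0.4272 ft
Q = (1.486/n)·A·R^(2/3)·S^(1/2) = (1.486/0.014) × 1.544 × 0.4272^(2/3) × 0.0087^(1/2) = 8.668 ft³/s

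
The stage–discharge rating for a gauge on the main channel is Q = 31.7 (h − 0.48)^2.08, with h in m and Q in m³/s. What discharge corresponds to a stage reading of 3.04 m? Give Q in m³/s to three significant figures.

Q = 31.7 × (3.04 − 0.48)^2.08 = 31.7 × 2.56^2.08 = 224.0 m³/s

224 m³/s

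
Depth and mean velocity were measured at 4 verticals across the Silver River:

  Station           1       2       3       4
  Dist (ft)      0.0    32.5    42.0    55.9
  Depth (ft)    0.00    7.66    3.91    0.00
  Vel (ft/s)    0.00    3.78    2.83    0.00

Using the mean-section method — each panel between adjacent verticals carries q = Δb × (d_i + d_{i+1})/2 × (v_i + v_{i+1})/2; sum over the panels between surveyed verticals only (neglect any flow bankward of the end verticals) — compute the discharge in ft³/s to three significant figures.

Panel 1-2: Δb = 32.5 ft, d̄ = (0.00+7.66)/2 = 3.83, v̄ = (0.00+3.78)/2 = 1.89 → q = 32.5×3.83×1.89 = 235.3 ft³/s
Panel 2-3: Δb = 9.5 ft, d̄ = (7.66+3.91)/2 = 5.785, v̄ = (3.78+2.83)/2 = 3.305 → q = 9.5×5.785×3.305 = 181.6 ft³/s
Panel 3-4: Δb = 13.9 ft, d̄ = (3.91+0.00)/2 = 1.955, v̄ = (2.83+0.00)/2 = 1.415 → q = 13.9×1.955×1.415 = 38.45 ft³/s
Q = Σ q = 455.3 ft³/s

455 ft³/s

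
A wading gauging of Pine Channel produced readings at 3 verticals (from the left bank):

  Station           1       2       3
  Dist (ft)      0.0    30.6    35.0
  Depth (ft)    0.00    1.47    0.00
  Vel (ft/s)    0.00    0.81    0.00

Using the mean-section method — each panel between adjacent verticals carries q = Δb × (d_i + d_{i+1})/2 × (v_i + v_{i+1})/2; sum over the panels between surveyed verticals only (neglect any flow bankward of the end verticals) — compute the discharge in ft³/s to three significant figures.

10.4 ft³/s

Panel 1-2: Δb = 30.6 ft, d̄ = (0.00+1.47)/2 = 0.735, v̄ = (0.00+0.81)/2 = 0.405 → q = 30.6×0.735×0.405 = 9.109 ft³/s
Panel 2-3: Δb = 4.4 ft, d̄ = (1.47+0.00)/2 = 0.735, v̄ = (0.81+0.00)/2 = 0.405 → q = 4.4×0.735×0.405 = 1.310 ft³/s
Q = Σ q = 10.42 ft³/s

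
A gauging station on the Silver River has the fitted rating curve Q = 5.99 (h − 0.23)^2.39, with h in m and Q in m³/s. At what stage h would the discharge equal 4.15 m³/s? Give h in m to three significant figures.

1.09 m

h − h₀ = (Q/C)^(1/b) = (4.15/5.99)^(1/2.39) = 0.8577 m
h = 0.23 + 0.8577 = 1.088 m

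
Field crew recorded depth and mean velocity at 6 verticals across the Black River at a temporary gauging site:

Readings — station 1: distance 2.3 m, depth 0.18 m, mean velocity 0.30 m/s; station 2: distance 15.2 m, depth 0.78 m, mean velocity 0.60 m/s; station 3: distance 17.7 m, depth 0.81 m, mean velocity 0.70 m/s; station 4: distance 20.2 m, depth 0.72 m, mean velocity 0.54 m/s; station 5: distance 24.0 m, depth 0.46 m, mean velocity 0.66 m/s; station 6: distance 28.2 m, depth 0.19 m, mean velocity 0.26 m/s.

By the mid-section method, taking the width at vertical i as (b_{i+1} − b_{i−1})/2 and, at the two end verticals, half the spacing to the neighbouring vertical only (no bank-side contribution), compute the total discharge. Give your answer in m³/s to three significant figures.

w_1 = (15.2 − 2.3)/2 = 6.45 m; q_1 = 0.30 × 0.18 × 6.45 = 0.3483 m³/s
w_2 = (17.7 − 2.3)/2 = 7.7 m; q_2 = 0.60 × 0.78 × 7.7 = 3.604 m³/s
w_3 = (20.2 − 15.2)/2 = 2.5 m; q_3 = 0.70 × 0.81 × 2.5 = 1.418 m³/s
w_4 = (24.0 − 17.7)/2 = 3.15 m; q_4 = 0.54 × 0.72 × 3.15 = 1.225 m³/s
w_5 = (28.2 − 20.2)/2 = 4 m; q_5 = 0.66 × 0.46 × 4 = 1.214 m³/s
w_6 = (28.2 − 24.0)/2 = 2.1 m; q_6 = 0.26 × 0.19 × 2.1 = 0.1037 m³/s
Q = Σ qᵢ = 7.912 m³/s

7.91 m³/s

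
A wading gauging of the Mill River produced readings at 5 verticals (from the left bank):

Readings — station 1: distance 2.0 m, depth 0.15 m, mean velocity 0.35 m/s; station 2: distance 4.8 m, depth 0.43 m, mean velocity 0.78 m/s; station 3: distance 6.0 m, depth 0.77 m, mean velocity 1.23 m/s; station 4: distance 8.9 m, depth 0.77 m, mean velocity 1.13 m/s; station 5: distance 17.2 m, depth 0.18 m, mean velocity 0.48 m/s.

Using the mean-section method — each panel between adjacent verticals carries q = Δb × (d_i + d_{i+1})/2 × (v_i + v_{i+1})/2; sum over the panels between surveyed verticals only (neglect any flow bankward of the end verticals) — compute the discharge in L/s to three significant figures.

Panel 1-2: Δb = 2.8 m, d̄ = (0.15+0.43)/2 = 0.29, v̄ = (0.35+0.78)/2 = 0.565 → q = 2.8×0.29×0.565 = 0.4588 m³/s
Panel 2-3: Δb = 1.2 m, d̄ = (0.43+0.77)/2 = 0.6, v̄ = (0.78+1.23)/2 = 1.005 → q = 1.2×0.6×1.005 = 0.7236 m³/s
Panel 3-4: Δb = 2.9 m, d̄ = (0.77+0.77)/2 = 0.77, v̄ = (1.23+1.13)/2 = 1.18 → q = 2.9×0.77×1.18 = 2.635 m³/s
Panel 4-5: Δb = 8.3 m, d̄ = (0.77+0.18)/2 = 0.475, v̄ = (1.13+0.48)/2 = 0.805 → q = 8.3×0.475×0.805 = 3.174 m³/s
Q = Σ q = 6.991 m³/s
= 6.991 × 1000 = 6991 L/s

6990 L/s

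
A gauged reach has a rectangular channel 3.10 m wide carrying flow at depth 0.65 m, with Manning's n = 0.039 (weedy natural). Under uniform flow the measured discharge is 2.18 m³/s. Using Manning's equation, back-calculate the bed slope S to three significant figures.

0.00504

A = b·y = 3.10 × 0.65 = 2.015 m²
P = b + 2y = 3.10 + 2×0.65 = 4.400 m
R = A/P = 2.015/4.400 = 0.4580 m
S = (Q·n / (1·A·R^(2/3)))² = (2.18×0.039 / (1×2.015×0.5941))² = 0.005043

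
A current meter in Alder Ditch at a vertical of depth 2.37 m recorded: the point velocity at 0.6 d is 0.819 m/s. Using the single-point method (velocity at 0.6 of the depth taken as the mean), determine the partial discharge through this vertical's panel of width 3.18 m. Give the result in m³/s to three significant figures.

6.17 m³/s

v̄ = v₀.₆ = 0.819 m/s
q = v̄ × d × w = 0.8190 × 2.37 × 3.18 = 6.172 m³/s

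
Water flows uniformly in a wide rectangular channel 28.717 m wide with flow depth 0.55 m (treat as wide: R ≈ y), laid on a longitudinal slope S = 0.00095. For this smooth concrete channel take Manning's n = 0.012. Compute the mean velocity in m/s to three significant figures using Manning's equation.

1.72 m/s

A = b·y = 28.717 × 0.55 = 15.79 m²
Wide channel: R ≈ y = 0.55 m
Q = (1/n)·A·R^(2/3)·S^(1/2) = (1/0.012) × 15.79 × 0.5500^(2/3) × 0.00095^(1/2) = 27.23 m³/s
V = Q/A = 27.23/15.79 = 1.724 m/s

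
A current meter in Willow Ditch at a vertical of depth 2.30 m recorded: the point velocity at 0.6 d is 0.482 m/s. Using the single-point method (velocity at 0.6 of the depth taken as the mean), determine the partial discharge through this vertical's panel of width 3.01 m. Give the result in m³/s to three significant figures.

3.34 m³/s

v̄ = v₀.₆ = 0.482 m/s
q = v̄ × d × w = 0.4820 × 2.30 × 3.01 = 3.337 m³/s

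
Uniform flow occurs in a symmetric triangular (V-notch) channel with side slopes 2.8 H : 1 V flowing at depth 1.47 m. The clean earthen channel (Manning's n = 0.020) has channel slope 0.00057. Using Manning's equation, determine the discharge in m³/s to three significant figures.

5.65 m³/s

A = z·y² = 2.8×1.47² = 6.051 m²
P = 2y√(1+z²) = 2×1.47×√(1+2.8²) = 8.741 m
R = A/P = 6.051/8.741 = 0.6922 m
Q = (1/n)·A·R^(2/3)·S^(1/2) = (1/0.020) × 6.051 × 0.6922^(2/3) × 0.00057^(1/2) = 5.652 m³/s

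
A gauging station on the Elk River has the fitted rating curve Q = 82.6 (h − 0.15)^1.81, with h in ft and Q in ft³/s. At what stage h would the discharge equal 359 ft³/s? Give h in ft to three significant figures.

h − h₀ = (Q/C)^(1/b) = (359/82.6)^(1/1.81) = 2.252 ft
h = 0.15 + 2.252 = 2.402 ft

2.40 ft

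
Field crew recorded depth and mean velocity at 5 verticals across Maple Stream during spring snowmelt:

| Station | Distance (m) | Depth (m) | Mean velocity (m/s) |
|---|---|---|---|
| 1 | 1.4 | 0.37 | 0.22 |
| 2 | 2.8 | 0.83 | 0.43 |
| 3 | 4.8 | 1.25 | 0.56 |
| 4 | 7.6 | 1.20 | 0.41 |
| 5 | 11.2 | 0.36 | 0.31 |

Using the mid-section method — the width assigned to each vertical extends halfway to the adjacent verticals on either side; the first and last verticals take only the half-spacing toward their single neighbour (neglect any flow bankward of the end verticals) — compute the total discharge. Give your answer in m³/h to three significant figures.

w_1 = (2.8 − 1.4)/2 = 0.7 m; q_1 = 0.22 × 0.37 × 0.7 = 0.05698 m³/s
w_2 = (4.8 − 1.4)/2 = 1.7 m; q_2 = 0.43 × 0.83 × 1.7 = 0.6067 m³/s
w_3 = (7.6 − 2.8)/2 = 2.4 m; q_3 = 0.56 × 1.25 × 2.4 = 1.680 m³/s
w_4 = (11.2 − 4.8)/2 = 3.2 m; q_4 = 0.41 × 1.20 × 3.2 = 1.574 m³/s
w_5 = (11.2 − 7.6)/2 = 1.8 m; q_5 = 0.31 × 0.36 × 1.8 = 0.2009 m³/s
Q = Σ qᵢ = 4.119 m³/s
= 4.119 × 3600 = 14830 m³/h

14800 m³/h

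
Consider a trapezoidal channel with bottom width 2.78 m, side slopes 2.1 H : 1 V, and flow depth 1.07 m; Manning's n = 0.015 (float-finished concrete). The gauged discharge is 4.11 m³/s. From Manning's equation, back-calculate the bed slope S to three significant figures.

A = (b + z·y)·y = (2.78 + 2.1×1.07)×1.07 = 5.379 m²
P = b + 2y√(1+z²) = 2.78 + 2×1.07×√(1+2.1²) = 7.758 m
R = A/P = 5.379/7.758 = 0.6934 m
S = (Q·n / (1·A·R^(2/3)))² = (4.11×0.015 / (1×5.379×0.7834))² = 0.0002141

0.000214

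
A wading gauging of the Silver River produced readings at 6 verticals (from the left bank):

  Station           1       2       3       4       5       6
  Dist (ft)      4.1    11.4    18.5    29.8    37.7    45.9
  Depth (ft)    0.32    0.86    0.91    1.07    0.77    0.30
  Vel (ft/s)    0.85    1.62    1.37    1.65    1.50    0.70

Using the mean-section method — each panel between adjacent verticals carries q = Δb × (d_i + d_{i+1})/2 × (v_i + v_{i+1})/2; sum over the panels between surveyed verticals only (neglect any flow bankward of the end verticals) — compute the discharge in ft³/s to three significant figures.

47.9 ft³/s

Panel 1-2: Δb = 7.3 ft, d̄ = (0.32+0.86)/2 = 0.59, v̄ = (0.85+1.62)/2 = 1.235 → q = 7.3×0.59×1.235 = 5.319 ft³/s
Panel 2-3: Δb = 7.1 ft, d̄ = (0.86+0.91)/2 = 0.885, v̄ = (1.62+1.37)/2 = 1.495 → q = 7.1×0.885×1.495 = 9.394 ft³/s
Panel 3-4: Δb = 11.3 ft, d̄ = (0.91+1.07)/2 = 0.99, v̄ = (1.37+1.65)/2 = 1.51 → q = 11.3×0.99×1.51 = 16.89 ft³/s
Panel 4-5: Δb = 7.9 ft, d̄ = (1.07+0.77)/2 = 0.92, v̄ = (1.65+1.50)/2 = 1.575 → q = 7.9×0.92×1.575 = 11.45 ft³/s
Panel 5-6: Δb = 8.2 ft, d̄ = (0.77+0.30)/2 = 0.535, v̄ = (1.50+0.70)/2 = 1.1 → q = 8.2×0.535×1.1 = 4.826 ft³/s
Q = Σ q = 47.88 ft³/s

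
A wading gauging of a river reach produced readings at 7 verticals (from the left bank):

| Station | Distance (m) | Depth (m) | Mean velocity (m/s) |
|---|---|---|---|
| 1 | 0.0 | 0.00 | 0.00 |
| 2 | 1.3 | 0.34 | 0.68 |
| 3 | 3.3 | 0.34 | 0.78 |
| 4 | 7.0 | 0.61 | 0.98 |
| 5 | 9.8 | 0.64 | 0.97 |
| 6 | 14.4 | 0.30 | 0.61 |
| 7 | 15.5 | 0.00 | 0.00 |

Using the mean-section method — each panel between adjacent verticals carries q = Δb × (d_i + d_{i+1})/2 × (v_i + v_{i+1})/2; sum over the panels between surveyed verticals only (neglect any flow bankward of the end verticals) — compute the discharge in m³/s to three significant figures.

Panel 1-2: Δb = 1.3 m, d̄ = (0.00+0.34)/2 = 0.17, v̄ = (0.00+0.68)/2 = 0.34 → q = 1.3×0.17×0.34 = 0.07514 m³/s
Panel 2-3: Δb = 2 m, d̄ = (0.34+0.34)/2 = 0.34, v̄ = (0.68+0.78)/2 = 0.73 → q = 2×0.34×0.73 = 0.4964 m³/s
Panel 3-4: Δb = 3.7 m, d̄ = (0.34+0.61)/2 = 0.475, v̄ = (0.78+0.98)/2 = 0.88 → q = 3.7×0.475×0.88 = 1.547 m³/s
Panel 4-5: Δb = 2.8 m, d̄ = (0.61+0.64)/2 = 0.625, v̄ = (0.98+0.97)/2 = 0.975 → q = 2.8×0.625×0.975 = 1.706 m³/s
Panel 5-6: Δb = 4.6 m, d̄ = (0.64+0.30)/2 = 0.47, v̄ = (0.97+0.61)/2 = 0.79 → q = 4.6×0.47×0.79 = 1.708 m³/s
Panel 6-7: Δb = 1.1 m, d̄ = (0.30+0.00)/2 = 0.15, v̄ = (0.61+0.00)/2 = 0.305 → q = 1.1×0.15×0.305 = 0.05033 m³/s
Q = Σ q = 5.583 m³/s

5.58 m³/s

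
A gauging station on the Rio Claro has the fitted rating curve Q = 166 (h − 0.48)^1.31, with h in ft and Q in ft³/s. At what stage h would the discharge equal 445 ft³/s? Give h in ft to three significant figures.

h − h₀ = (Q/C)^(1/b) = (445/166)^(1/1.31) = 2.123 ft
h = 0.48 + 2.123 = 2.603 ft

2.60 ft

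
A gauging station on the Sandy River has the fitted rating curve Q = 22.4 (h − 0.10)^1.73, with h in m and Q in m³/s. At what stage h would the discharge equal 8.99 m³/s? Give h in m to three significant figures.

0.690 m

h − h₀ = (Q/C)^(1/b) = (8.99/22.4)^(1/1.73) = 0.5900 m
h = 0.10 + 0.5900 = 0.6900 m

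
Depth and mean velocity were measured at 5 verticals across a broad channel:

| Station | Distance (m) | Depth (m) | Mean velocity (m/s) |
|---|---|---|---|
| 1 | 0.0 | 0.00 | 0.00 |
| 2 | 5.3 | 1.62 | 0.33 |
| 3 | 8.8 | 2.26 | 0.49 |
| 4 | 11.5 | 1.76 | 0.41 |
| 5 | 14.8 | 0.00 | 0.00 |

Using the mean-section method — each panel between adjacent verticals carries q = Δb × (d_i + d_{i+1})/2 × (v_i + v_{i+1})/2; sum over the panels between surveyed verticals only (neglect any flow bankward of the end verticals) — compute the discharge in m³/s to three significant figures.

6.53 m³/s

Panel 1-2: Δb = 5.3 m, d̄ = (0.00+1.62)/2 = 0.81, v̄ = (0.00+0.33)/2 = 0.165 → q = 5.3×0.81×0.165 = 0.7083 m³/s
Panel 2-3: Δb = 3.5 m, d̄ = (1.62+2.26)/2 = 1.94, v̄ = (0.33+0.49)/2 = 0.41 → q = 3.5×1.94×0.41 = 2.784 m³/s
Panel 3-4: Δb = 2.7 m, d̄ = (2.26+1.76)/2 = 2.01, v̄ = (0.49+0.41)/2 = 0.45 → q = 2.7×2.01×0.45 = 2.442 m³/s
Panel 4-5: Δb = 3.3 m, d̄ = (1.76+0.00)/2 = 0.88, v̄ = (0.41+0.00)/2 = 0.205 → q = 3.3×0.88×0.205 = 0.5953 m³/s
Q = Σ q = 6.530 m³/s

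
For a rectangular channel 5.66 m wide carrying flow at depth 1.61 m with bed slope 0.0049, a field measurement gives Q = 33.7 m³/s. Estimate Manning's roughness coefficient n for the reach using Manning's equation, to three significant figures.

0.0193

A = b·y = 5.66 × 1.61 = 9.113 m²
P = b + 2y = 5.66 + 2×1.61 = 8.880 m
R = A/P = 9.113/8.880 = 1.026 m
n = (1/Q)·A·R^(2/3)·S^(1/2) = (1/33.7) × 9.113 × 1.017 × 0.07000 = 0.01926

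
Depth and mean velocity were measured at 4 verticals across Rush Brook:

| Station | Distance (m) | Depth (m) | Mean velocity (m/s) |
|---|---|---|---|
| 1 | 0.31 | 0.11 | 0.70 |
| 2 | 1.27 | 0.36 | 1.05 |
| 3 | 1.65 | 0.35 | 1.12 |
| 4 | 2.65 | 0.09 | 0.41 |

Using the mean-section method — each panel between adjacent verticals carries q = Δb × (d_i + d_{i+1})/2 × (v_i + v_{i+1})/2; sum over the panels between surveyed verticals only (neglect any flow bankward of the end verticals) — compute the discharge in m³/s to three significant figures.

Panel 1-2: Δb = 0.96 m, d̄ = (0.11+0.36)/2 = 0.235, v̄ = (0.70+1.05)/2 = 0.875 → q = 0.96×0.235×0.875 = 0.1974 m³/s
Panel 2-3: Δb = 0.38 m, d̄ = (0.36+0.35)/2 = 0.355, v̄ = (1.05+1.12)/2 = 1.085 → q = 0.38×0.355×1.085 = 0.1464 m³/s
Panel 3-4: Δb = 1 m, d̄ = (0.35+0.09)/2 = 0.22, v̄ = (1.12+0.41)/2 = 0.765 → q = 1×0.22×0.765 = 0.1683 m³/s
Q = Σ q = 0.5121 m³/s

0.512 m³/s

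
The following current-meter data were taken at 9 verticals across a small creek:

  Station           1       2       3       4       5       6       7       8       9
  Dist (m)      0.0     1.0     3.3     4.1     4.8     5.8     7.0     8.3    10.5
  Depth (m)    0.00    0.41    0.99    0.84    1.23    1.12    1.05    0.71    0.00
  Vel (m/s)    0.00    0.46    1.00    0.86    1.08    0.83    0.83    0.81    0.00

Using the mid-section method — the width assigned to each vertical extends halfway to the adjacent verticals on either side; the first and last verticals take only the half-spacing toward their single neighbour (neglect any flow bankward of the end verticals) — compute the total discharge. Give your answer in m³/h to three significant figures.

23900 m³/h

w_2 = (3.3 − 0.0)/2 = 1.65 m; q_2 = 0.46 × 0.41 × 1.65 = 0.3112 m³/s
w_3 = (4.1 − 1.0)/2 = 1.55 m; q_3 = 1.00 × 0.99 × 1.55 = 1.535 m³/s
w_4 = (4.8 − 3.3)/2 = 0.75 m; q_4 = 0.86 × 0.84 × 0.75 = 0.5418 m³/s
w_5 = (5.8 − 4.1)/2 = 0.85 m; q_5 = 1.08 × 1.23 × 0.85 = 1.129 m³/s
w_6 = (7.0 − 4.8)/2 = 1.1 m; q_6 = 0.83 × 1.12 × 1.1 = 1.023 m³/s
w_7 = (8.3 − 5.8)/2 = 1.25 m; q_7 = 0.83 × 1.05 × 1.25 = 1.089 m³/s
w_8 = (10.5 − 7.0)/2 = 1.75 m; q_8 = 0.81 × 0.71 × 1.75 = 1.006 m³/s
Stations 1, 9 contribute zero (depth or velocity is 0).
Q = Σ qᵢ = 6.635 m³/s
= 6.635 × 3600 = 23890 m³/h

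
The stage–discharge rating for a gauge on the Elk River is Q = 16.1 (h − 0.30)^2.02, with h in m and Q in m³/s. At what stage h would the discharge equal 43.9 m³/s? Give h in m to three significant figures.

1.94 m

h − h₀ = (Q/C)^(1/b) = (43.9/16.1)^(1/2.02) = 1.643 m
h = 0.30 + 1.643 = 1.943 m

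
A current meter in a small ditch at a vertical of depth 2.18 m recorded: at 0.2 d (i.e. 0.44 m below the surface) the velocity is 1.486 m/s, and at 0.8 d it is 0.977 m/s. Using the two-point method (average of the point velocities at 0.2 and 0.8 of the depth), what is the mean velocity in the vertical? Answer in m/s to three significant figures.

v̄ = (1.486 + 0.977) / 2 = 1.232 m/s

1.23 m/s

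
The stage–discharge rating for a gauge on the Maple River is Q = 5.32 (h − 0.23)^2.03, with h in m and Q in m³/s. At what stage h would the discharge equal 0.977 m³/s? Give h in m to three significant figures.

h − h₀ = (Q/C)^(1/b) = (0.977/5.32)^(1/2.03) = 0.4339 m
h = 0.23 + 0.4339 = 0.6639 m

0.664 m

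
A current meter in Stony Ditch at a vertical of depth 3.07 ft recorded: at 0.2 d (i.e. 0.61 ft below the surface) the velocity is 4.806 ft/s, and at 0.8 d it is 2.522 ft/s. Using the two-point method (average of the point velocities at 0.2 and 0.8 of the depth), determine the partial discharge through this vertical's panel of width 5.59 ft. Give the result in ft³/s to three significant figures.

62.9 ft³/s

v̄ = (4.806 + 2.522) / 2 = 3.664 ft/s
q = v̄ × d × w = 3.664 × 3.07 × 5.59 = 62.88 ft³/s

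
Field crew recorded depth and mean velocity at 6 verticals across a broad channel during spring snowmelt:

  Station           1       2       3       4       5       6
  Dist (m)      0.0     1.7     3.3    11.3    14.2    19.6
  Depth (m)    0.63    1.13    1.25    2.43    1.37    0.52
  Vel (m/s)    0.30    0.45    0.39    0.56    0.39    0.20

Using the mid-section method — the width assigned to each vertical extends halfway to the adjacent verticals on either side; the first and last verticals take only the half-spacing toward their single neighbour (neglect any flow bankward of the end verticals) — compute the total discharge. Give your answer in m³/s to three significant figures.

w_1 = (1.7 − 0.0)/2 = 0.85 m; q_1 = 0.30 × 0.63 × 0.85 = 0.1607 m³/s
w_2 = (3.3 − 0.0)/2 = 1.65 m; q_2 = 0.45 × 1.13 × 1.65 = 0.8390 m³/s
w_3 = (11.3 − 1.7)/2 = 4.8 m; q_3 = 0.39 × 1.25 × 4.8 = 2.340 m³/s
w_4 = (14.2 − 3.3)/2 = 5.45 m; q_4 = 0.56 × 2.43 × 5.45 = 7.416 m³/s
w_5 = (19.6 − 11.3)/2 = 4.15 m; q_5 = 0.39 × 1.37 × 4.15 = 2.217 m³/s
w_6 = (19.6 − 14.2)/2 = 2.7 m; q_6 = 0.20 × 0.52 × 2.7 = 0.2808 m³/s
Q = Σ qᵢ = 13.25 m³/s

13.3 m³/s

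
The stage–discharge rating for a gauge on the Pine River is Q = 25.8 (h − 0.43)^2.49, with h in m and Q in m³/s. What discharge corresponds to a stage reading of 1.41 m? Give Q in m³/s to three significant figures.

Q = 25.8 × (1.41 − 0.43)^2.49 = 25.8 × 0.98^2.49 = 24.53 m³/s

24.5 m³/s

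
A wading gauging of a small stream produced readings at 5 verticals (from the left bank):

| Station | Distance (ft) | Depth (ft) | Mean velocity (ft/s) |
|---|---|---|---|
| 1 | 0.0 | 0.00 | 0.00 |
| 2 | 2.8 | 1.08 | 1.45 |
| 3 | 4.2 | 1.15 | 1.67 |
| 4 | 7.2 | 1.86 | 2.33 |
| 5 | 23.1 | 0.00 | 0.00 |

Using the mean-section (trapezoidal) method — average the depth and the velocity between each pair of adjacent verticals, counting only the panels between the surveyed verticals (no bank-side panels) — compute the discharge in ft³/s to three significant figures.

Panel 1-2: Δb = 2.8 ft, d̄ = (0.00+1.08)/2 = 0.54, v̄ = (0.00+1.45)/2 = 0.725 → q = 2.8×0.54×0.725 = 1.096 ft³/s
Panel 2-3: Δb = 1.4 ft, d̄ = (1.08+1.15)/2 = 1.115, v̄ = (1.45+1.67)/2 = 1.56 → q = 1.4×1.115×1.56 = 2.435 ft³/s
Panel 3-4: Δb = 3 ft, d̄ = (1.15+1.86)/2 = 1.505, v̄ = (1.67+2.33)/2 = 2 → q = 3×1.505×2 = 9.030 ft³/s
Panel 4-5: Δb = 15.9 ft, d̄ = (1.86+0.00)/2 = 0.93, v̄ = (2.33+0.00)/2 = 1.165 → q = 15.9×0.93×1.165 = 17.23 ft³/s
Q = Σ q = 29.79 ft³/s

29.8 ft³/s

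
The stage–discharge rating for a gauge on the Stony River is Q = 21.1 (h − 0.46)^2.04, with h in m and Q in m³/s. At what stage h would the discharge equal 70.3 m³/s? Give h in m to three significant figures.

2.26 m

h − h₀ = (Q/C)^(1/b) = (70.3/21.1)^(1/2.04) = 1.804 m
h = 0.46 + 1.804 = 2.264 m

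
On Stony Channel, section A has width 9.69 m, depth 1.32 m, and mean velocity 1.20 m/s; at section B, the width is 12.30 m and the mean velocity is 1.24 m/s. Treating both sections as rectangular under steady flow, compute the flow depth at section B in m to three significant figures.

1.01 m

Q = A₁V₁ = (9.69×1.32) × 1.20 = 15.35 m³/s
d₂ = Q/(b₂ V₂) = 15.35/(12.30×1.24) = 1.006 m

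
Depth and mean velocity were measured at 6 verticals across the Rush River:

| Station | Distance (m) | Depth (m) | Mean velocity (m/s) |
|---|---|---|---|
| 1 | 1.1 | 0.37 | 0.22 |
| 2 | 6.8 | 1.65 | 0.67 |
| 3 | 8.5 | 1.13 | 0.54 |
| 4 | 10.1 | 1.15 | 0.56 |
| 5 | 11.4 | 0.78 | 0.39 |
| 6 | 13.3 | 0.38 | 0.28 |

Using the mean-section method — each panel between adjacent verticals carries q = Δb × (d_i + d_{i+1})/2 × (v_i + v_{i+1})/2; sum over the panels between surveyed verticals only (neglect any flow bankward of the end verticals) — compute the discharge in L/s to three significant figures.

5960 L/s

Panel 1-2: Δb = 5.7 m, d̄ = (0.37+1.65)/2 = 1.01, v̄ = (0.22+0.67)/2 = 0.445 → q = 5.7×1.01×0.445 = 2.562 m³/s
Panel 2-3: Δb = 1.7 m, d̄ = (1.65+1.13)/2 = 1.39, v̄ = (0.67+0.54)/2 = 0.605 → q = 1.7×1.39×0.605 = 1.430 m³/s
Panel 3-4: Δb = 1.6 m, d̄ = (1.13+1.15)/2 = 1.14, v̄ = (0.54+0.56)/2 = 0.55 → q = 1.6×1.14×0.55 = 1.003 m³/s
Panel 4-5: Δb = 1.3 m, d̄ = (1.15+0.78)/2 = 0.965, v̄ = (0.56+0.39)/2 = 0.475 → q = 1.3×0.965×0.475 = 0.5959 m³/s
Panel 5-6: Δb = 1.9 m, d̄ = (0.78+0.38)/2 = 0.58, v̄ = (0.39+0.28)/2 = 0.335 → q = 1.9×0.58×0.335 = 0.3692 m³/s
Q = Σ q = 5.960 m³/s
= 5.960 × 1000 = 5960 L/s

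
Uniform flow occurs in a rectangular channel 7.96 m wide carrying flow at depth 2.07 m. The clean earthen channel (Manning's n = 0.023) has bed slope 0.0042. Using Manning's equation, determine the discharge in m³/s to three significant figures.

A = b·y = 7.96 × 2.07 = 16.48 m²
P = b + 2y = 7.96 + 2×2.07 = 12.10 m
R = A/P = 16.48/12.10 = 1.362 m
Q = (1/n)·A·R^(2/3)·S^(1/2) = (1/0.023) × 16.48 × 1.362^(2/3) × 0.0042^(1/2) = 57.04 m³/s

57.0 m³/s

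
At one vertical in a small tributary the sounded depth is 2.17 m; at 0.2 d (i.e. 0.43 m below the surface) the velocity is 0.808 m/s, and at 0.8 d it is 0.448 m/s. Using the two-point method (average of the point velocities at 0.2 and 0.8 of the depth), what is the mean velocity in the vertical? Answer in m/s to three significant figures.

v̄ = (0.808 + 0.448) / 2 = 0.6280 m/s

0.628 m/s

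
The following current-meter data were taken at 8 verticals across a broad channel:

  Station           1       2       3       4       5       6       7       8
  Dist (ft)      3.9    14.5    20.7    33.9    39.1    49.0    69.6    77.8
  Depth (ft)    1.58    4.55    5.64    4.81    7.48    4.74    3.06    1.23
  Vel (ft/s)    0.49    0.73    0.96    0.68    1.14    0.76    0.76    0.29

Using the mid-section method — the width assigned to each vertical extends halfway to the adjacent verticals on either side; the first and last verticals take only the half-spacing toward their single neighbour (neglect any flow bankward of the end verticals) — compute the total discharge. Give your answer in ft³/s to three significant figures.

269 ft³/s

w_1 = (14.5 − 3.9)/2 = 5.3 ft; q_1 = 0.49 × 1.58 × 5.3 = 4.103 ft³/s
w_2 = (20.7 − 3.9)/2 = 8.4 ft; q_2 = 0.73 × 4.55 × 8.4 = 27.90 ft³/s
w_3 = (33.9 − 14.5)/2 = 9.7 ft; q_3 = 0.96 × 5.64 × 9.7 = 52.52 ft³/s
w_4 = (39.1 − 20.7)/2 = 9.2 ft; q_4 = 0.68 × 4.81 × 9.2 = 30.09 ft³/s
w_5 = (49.0 − 33.9)/2 = 7.55 ft; q_5 = 1.14 × 7.48 × 7.55 = 64.38 ft³/s
w_6 = (69.6 − 39.1)/2 = 15.25 ft; q_6 = 0.76 × 4.74 × 15.25 = 54.94 ft³/s
w_7 = (77.8 − 49.0)/2 = 14.4 ft; q_7 = 0.76 × 3.06 × 14.4 = 33.49 ft³/s
w_8 = (77.8 − 69.6)/2 = 4.1 ft; q_8 = 0.29 × 1.23 × 4.1 = 1.462 ft³/s
Q = Σ qᵢ = 268.9 ft³/s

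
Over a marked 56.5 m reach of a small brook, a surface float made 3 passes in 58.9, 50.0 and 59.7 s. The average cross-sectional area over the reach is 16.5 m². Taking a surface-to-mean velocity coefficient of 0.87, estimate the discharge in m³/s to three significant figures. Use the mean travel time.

14.4 m³/s

t̄ = (58.9 + 50.0 + 59.7) / 3 = 56.2 s
v_surface = L / t̄ = 56.5 / 56.2 = 1.005 m/s
v_mean = 0.87 × 1.005 = 0.8746 m/s
Q = A × v_mean = 16.5 × 0.8746 = 14.43 m³/s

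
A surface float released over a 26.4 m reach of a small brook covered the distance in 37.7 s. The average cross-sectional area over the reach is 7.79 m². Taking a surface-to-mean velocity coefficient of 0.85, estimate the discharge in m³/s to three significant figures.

v_surface = L / t̄ = 26.4 / 37.7 = 0.7003 m/s
v_mean = 0.85 × 0.7003 = 0.5952 m/s
Q = A × v_mean = 7.79 × 0.5952 = 4.637 m³/s

4.64 m³/s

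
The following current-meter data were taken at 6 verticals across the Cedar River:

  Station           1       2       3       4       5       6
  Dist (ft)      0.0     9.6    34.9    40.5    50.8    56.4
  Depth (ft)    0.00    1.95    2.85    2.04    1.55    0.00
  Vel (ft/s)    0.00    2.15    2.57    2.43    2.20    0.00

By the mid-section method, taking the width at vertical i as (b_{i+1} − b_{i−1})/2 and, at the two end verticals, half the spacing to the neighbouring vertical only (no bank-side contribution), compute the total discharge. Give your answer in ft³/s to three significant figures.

w_2 = (34.9 − 0.0)/2 = 17.45 ft; q_2 = 2.15 × 1.95 × 17.45 = 73.16 ft³/s
w_3 = (40.5 − 9.6)/2 = 15.45 ft; q_3 = 2.57 × 2.85 × 15.45 = 113.2 ft³/s
w_4 = (50.8 − 34.9)/2 = 7.95 ft; q_4 = 2.43 × 2.04 × 7.95 = 39.41 ft³/s
w_5 = (56.4 − 40.5)/2 = 7.95 ft; q_5 = 2.20 × 1.55 × 7.95 = 27.11 ft³/s
Stations 1, 6 contribute zero (depth or velocity is 0).
Q = Σ qᵢ = 252.8 ft³/s

253 ft³/s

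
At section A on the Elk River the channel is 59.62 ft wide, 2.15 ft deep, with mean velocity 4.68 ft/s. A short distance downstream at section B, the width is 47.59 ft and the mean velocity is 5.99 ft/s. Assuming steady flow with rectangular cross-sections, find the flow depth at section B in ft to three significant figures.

Q = A₁V₁ = (59.62×2.15) × 4.68 = 599.9 ft³/s
d₂ = Q/(b₂ V₂) = 599.9/(47.59×5.99) = 2.104 ft

2.10 ft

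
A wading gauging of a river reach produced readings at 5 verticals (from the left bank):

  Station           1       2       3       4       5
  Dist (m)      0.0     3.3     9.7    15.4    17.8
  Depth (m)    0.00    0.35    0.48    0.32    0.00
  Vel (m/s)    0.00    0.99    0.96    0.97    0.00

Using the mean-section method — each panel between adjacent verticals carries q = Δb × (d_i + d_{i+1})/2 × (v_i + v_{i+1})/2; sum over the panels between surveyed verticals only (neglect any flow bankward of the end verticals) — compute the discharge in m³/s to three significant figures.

5.26 m³/s

Panel 1-2: Δb = 3.3 m, d̄ = (0.00+0.35)/2 = 0.175, v̄ = (0.00+0.99)/2 = 0.495 → q = 3.3×0.175×0.495 = 0.2859 m³/s
Panel 2-3: Δb = 6.4 m, d̄ = (0.35+0.48)/2 = 0.415, v̄ = (0.99+0.96)/2 = 0.975 → q = 6.4×0.415×0.975 = 2.590 m³/s
Panel 3-4: Δb = 5.7 m, d̄ = (0.48+0.32)/2 = 0.4, v̄ = (0.96+0.97)/2 = 0.965 → q = 5.7×0.4×0.965 = 2.200 m³/s
Panel 4-5: Δb = 2.4 m, d̄ = (0.32+0.00)/2 = 0.16, v̄ = (0.97+0.00)/2 = 0.485 → q = 2.4×0.16×0.485 = 0.1862 m³/s
Q = Σ q = 5.262 m³/s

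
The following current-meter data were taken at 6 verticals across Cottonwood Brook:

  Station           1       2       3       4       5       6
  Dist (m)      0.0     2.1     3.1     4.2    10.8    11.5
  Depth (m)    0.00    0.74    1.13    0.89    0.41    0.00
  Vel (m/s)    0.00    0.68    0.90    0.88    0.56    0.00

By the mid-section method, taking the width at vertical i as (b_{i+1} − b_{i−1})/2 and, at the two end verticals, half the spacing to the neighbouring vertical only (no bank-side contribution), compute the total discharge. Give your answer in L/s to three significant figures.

w_2 = (3.1 − 0.0)/2 = 1.55 m; q_2 = 0.68 × 0.74 × 1.55 = 0.7800 m³/s
w_3 = (4.2 − 2.1)/2 = 1.05 m; q_3 = 0.90 × 1.13 × 1.05 = 1.068 m³/s
w_4 = (10.8 − 3.1)/2 = 3.85 m; q_4 = 0.88 × 0.89 × 3.85 = 3.015 m³/s
w_5 = (11.5 − 4.2)/2 = 3.65 m; q_5 = 0.56 × 0.41 × 3.65 = 0.8380 m³/s
Stations 1, 6 contribute zero (depth or velocity is 0).
Q = Σ qᵢ = 5.701 m³/s
= 5.701 × 1000 = 5701 L/s

5700 L/s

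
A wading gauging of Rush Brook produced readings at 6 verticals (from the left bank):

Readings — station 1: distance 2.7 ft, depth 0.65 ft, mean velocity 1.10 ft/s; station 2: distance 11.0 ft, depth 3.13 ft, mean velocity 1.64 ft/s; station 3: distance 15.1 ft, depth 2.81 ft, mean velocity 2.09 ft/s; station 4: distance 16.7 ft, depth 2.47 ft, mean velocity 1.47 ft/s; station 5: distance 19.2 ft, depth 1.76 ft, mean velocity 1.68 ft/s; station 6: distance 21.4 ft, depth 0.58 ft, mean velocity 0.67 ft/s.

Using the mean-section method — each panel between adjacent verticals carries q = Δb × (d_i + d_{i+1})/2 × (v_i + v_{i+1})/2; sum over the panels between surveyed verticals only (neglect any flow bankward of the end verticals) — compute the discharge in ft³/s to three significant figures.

63.1 ft³/s

Panel 1-2: Δb = 8.3 ft, d̄ = (0.65+3.13)/2 = 1.89, v̄ = (1.10+1.64)/2 = 1.37 → q = 8.3×1.89×1.37 = 21.49 ft³/s
Panel 2-3: Δb = 4.1 ft, d̄ = (3.13+2.81)/2 = 2.97, v̄ = (1.64+2.09)/2 = 1.865 → q = 4.1×2.97×1.865 = 22.71 ft³/s
Panel 3-4: Δb = 1.6 ft, d̄ = (2.81+2.47)/2 = 2.64, v̄ = (2.09+1.47)/2 = 1.78 → q = 1.6×2.64×1.78 = 7.519 ft³/s
Panel 4-5: Δb = 2.5 ft, d̄ = (2.47+1.76)/2 = 2.115, v̄ = (1.47+1.68)/2 = 1.575 → q = 2.5×2.115×1.575 = 8.328 ft³/s
Panel 5-6: Δb = 2.2 ft, d̄ = (1.76+0.58)/2 = 1.17, v̄ = (1.68+0.67)/2 = 1.175 → q = 2.2×1.17×1.175 = 3.024 ft³/s
Q = Σ q = 63.07 ft³/s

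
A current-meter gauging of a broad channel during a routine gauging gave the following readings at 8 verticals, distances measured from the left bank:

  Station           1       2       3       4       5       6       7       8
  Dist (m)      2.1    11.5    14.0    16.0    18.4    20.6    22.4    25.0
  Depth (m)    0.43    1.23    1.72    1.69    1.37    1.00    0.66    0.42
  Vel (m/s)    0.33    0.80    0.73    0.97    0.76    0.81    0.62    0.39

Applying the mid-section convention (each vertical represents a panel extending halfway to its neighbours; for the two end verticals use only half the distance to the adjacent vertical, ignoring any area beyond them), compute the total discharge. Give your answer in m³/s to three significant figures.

18.1 m³/s

w_1 = (11.5 − 2.1)/2 = 4.7 m; q_1 = 0.33 × 0.43 × 4.7 = 0.6669 m³/s
w_2 = (14.0 − 2.1)/2 = 5.95 m; q_2 = 0.80 × 1.23 × 5.95 = 5.855 m³/s
w_3 = (16.0 − 11.5)/2 = 2.25 m; q_3 = 0.73 × 1.72 × 2.25 = 2.825 m³/s
w_4 = (18.4 − 14.0)/2 = 2.2 m; q_4 = 0.97 × 1.69 × 2.2 = 3.606 m³/s
w_5 = (20.6 − 16.0)/2 = 2.3 m; q_5 = 0.76 × 1.37 × 2.3 = 2.395 m³/s
w_6 = (22.4 − 18.4)/2 = 2 m; q_6 = 0.81 × 1.00 × 2 = 1.620 m³/s
w_7 = (25.0 − 20.6)/2 = 2.2 m; q_7 = 0.62 × 0.66 × 2.2 = 0.9002 m³/s
w_8 = (25.0 − 22.4)/2 = 1.3 m; q_8 = 0.39 × 0.42 × 1.3 = 0.2129 m³/s
Q = Σ qᵢ = 18.08 m³/s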